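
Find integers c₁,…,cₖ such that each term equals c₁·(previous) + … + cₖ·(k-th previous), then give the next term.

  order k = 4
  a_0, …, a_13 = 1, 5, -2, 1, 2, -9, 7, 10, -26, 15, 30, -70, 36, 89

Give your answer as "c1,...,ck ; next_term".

  a_4 = -1·1 + -2·-2 + 0·5 + -1·1 = 2
  a_5 = -1·2 + -2·1 + 0·-2 + -1·5 = -9
  a_6 = -1·-9 + -2·2 + 0·1 + -1·-2 = 7
  a_7 = -1·7 + -2·-9 + 0·2 + -1·1 = 10
  a_8 = -1·10 + -2·7 + 0·-9 + -1·2 = -26
  a_9 = -1·-26 + -2·10 + 0·7 + -1·-9 = 15
  a_10 = -1·15 + -2·-26 + 0·10 + -1·7 = 30
  a_11 = -1·30 + -2·15 + 0·-26 + -1·10 = -70
  a_12 = -1·-70 + -2·30 + 0·15 + -1·-26 = 36
  a_13 = -1·36 + -2·-70 + 0·30 + -1·15 = 89
  a_14 = -1·89 + -2·36 + 0·-70 + -1·30 = -191

-1,-2,0,-1 ; -191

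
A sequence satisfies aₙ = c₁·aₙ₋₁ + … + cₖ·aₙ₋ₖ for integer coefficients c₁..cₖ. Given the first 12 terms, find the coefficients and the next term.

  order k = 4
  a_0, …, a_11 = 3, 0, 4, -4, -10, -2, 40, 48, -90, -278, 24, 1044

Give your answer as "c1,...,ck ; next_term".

1,-3,-1,2 ; 1070

  a_4 = 1·-4 + -3·4 + -1·0 + 2·3 = -10
  a_5 = 1·-10 + -3·-4 + -1·4 + 2·0 = -2
  a_6 = 1·-2 + -3·-10 + -1·-4 + 2·4 = 40
  a_7 = 1·40 + -3·-2 + -1·-10 + 2·-4 = 48
  a_8 = 1·48 + -3·40 + -1·-2 + 2·-10 = -90
  a_9 = 1·-90 + -3·48 + -1·40 + 2·-2 = -278
  a_10 = 1·-278 + -3·-90 + -1·48 + 2·40 = 24
  a_11 = 1·24 + -3·-278 + -1·-90 + 2·48 = 1044
  a_12 = 1·1044 + -3·24 + -1·-278 + 2·-90 = 1070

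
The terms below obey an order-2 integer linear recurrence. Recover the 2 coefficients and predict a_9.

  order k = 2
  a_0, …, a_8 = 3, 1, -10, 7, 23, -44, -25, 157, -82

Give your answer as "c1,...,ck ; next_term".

-1,-3 ; -389

  a_2 = -1·1 + -3·3 = -10
  a_3 = -1·-10 + -3·1 = 7
  a_4 = -1·7 + -3·-10 = 23
  a_5 = -1·23 + -3·7 = -44
  a_6 = -1·-44 + -3·23 = -25
  a_7 = -1·-25 + -3·-44 = 157
  a_8 = -1·157 + -3·-25 = -82
  a_9 = -1·-82 + -3·157 = -389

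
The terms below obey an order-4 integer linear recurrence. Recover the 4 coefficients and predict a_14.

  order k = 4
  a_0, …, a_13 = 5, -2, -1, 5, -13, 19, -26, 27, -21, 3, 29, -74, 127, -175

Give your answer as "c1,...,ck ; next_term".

  a_4 = -1·5 + 1·-1 + 1·-2 + -1·5 = -13
  a_5 = -1·-13 + 1·5 + 1·-1 + -1·-2 = 19
  a_6 = -1·19 + 1·-13 + 1·5 + -1·-1 = -26
  a_7 = -1·-26 + 1·19 + 1·-13 + -1·5 = 27
  a_8 = -1·27 + 1·-26 + 1·19 + -1·-13 = -21
  a_9 = -1·-21 + 1·27 + 1·-26 + -1·19 = 3
  a_10 = -1·3 + 1·-21 + 1·27 + -1·-26 = 29
  a_11 = -1·29 + 1·3 + 1·-21 + -1·27 = -74
  a_12 = -1·-74 + 1·29 + 1·3 + -1·-21 = 127
  a_13 = -1·127 + 1·-74 + 1·29 + -1·3 = -175
  a_14 = -1·-175 + 1·127 + 1·-74 + -1·29 = 199

-1,1,1,-1 ; 199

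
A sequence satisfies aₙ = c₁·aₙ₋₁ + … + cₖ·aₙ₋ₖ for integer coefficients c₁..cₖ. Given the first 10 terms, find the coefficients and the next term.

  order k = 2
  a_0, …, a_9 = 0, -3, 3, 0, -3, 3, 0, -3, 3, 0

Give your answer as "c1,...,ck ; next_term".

-1,-1 ; -3

  a_2 = -1·-3 + -1·0 = 3
  a_3 = -1·3 + -1·-3 = 0
  a_4 = -1·0 + -1·3 = -3
  a_5 = -1·-3 + -1·0 = 3
  a_6 = -1·3 + -1·-3 = 0
  a_7 = -1·0 + -1·3 = -3
  a_8 = -1·-3 + -1·0 = 3
  a_9 = -1·3 + -1·-3 = 0
  a_10 = -1·0 + -1·3 = -3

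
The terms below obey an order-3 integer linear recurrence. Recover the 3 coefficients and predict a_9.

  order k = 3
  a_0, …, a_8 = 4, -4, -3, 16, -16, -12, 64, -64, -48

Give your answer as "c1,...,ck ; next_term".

0,0,4 ; 256

  a_3 = 0·-3 + 0·-4 + 4·4 = 16
  a_4 = 0·16 + 0·-3 + 4·-4 = -16
  a_5 = 0·-16 + 0·16 + 4·-3 = -12
  a_6 = 0·-12 + 0·-16 + 4·16 = 64
  a_7 = 0·64 + 0·-12 + 4·-16 = -64
  a_8 = 0·-64 + 0·64 + 4·-12 = -48
  a_9 = 0·-48 + 0·-64 + 4·64 = 256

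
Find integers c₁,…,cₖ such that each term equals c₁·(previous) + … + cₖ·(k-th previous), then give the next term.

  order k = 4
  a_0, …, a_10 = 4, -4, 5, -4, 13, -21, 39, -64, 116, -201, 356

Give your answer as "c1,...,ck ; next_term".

-1,1,0,1 ; -621

  a_4 = -1·-4 + 1·5 + 0·-4 + 1·4 = 13
  a_5 = -1·13 + 1·-4 + 0·5 + 1·-4 = -21
  a_6 = -1·-21 + 1·13 + 0·-4 + 1·5 = 39
  a_7 = -1·39 + 1·-21 + 0·13 + 1·-4 = -64
  a_8 = -1·-64 + 1·39 + 0·-21 + 1·13 = 116
  a_9 = -1·116 + 1·-64 + 0·39 + 1·-21 = -201
  a_10 = -1·-201 + 1·116 + 0·-64 + 1·39 = 356
  a_11 = -1·356 + 1·-201 + 0·116 + 1·-64 = -621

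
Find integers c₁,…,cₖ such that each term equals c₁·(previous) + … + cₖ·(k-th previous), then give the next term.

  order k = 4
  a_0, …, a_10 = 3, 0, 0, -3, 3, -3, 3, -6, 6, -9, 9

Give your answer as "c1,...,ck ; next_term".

  a_4 = 0·-3 + 1·0 + 0·0 + 1·3 = 3
  a_5 = 0·3 + 1·-3 + 0·0 + 1·0 = -3
  a_6 = 0·-3 + 1·3 + 0·-3 + 1·0 = 3
  a_7 = 0·3 + 1·-3 + 0·3 + 1·-3 = -6
  a_8 = 0·-6 + 1·3 + 0·-3 + 1·3 = 6
  a_9 = 0·6 + 1·-6 + 0·3 + 1·-3 = -9
  a_10 = 0·-9 + 1·6 + 0·-6 + 1·3 = 9
  a_11 = 0·9 + 1·-9 + 0·6 + 1·-6 = -15

0,1,0,1 ; -15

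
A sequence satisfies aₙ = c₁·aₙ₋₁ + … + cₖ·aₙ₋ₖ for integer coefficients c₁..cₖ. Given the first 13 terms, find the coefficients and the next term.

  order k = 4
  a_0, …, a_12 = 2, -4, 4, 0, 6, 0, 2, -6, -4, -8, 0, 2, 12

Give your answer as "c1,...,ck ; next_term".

0,1,-1,-1 ; 10

  a_4 = 0·0 + 1·4 + -1·-4 + -1·2 = 6
  a_5 = 0·6 + 1·0 + -1·4 + -1·-4 = 0
  a_6 = 0·0 + 1·6 + -1·0 + -1·4 = 2
  a_7 = 0·2 + 1·0 + -1·6 + -1·0 = -6
  a_8 = 0·-6 + 1·2 + -1·0 + -1·6 = -4
  a_9 = 0·-4 + 1·-6 + -1·2 + -1·0 = -8
  a_10 = 0·-8 + 1·-4 + -1·-6 + -1·2 = 0
  a_11 = 0·0 + 1·-8 + -1·-4 + -1·-6 = 2
  a_12 = 0·2 + 1·0 + -1·-8 + -1·-4 = 12
  a_13 = 0·12 + 1·2 + -1·0 + -1·-8 = 10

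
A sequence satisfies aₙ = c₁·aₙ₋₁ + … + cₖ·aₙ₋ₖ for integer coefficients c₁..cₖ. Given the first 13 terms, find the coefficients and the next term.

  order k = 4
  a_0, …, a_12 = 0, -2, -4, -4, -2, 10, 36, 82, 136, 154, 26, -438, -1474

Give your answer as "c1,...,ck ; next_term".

2,0,-3,-1 ; -3180

  a_4 = 2·-4 + 0·-4 + -3·-2 + -1·0 = -2
  a_5 = 2·-2 + 0·-4 + -3·-4 + -1·-2 = 10
  a_6 = 2·10 + 0·-2 + -3·-4 + -1·-4 = 36
  a_7 = 2·36 + 0·10 + -3·-2 + -1·-4 = 82
  a_8 = 2·82 + 0·36 + -3·10 + -1·-2 = 136
  a_9 = 2·136 + 0·82 + -3·36 + -1·10 = 154
  a_10 = 2·154 + 0·136 + -3·82 + -1·36 = 26
  a_11 = 2·26 + 0·154 + -3·136 + -1·82 = -438
  a_12 = 2·-438 + 0·26 + -3·154 + -1·136 = -1474
  a_13 = 2·-1474 + 0·-438 + -3·26 + -1·154 = -3180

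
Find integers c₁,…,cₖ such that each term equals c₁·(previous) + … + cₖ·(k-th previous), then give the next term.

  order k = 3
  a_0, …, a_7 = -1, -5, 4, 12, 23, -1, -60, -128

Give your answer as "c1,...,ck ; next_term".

1,-1,-3 ; -65

  a_3 = 1·4 + -1·-5 + -3·-1 = 12
  a_4 = 1·12 + -1·4 + -3·-5 = 23
  a_5 = 1·23 + -1·12 + -3·4 = -1
  a_6 = 1·-1 + -1·23 + -3·12 = -60
  a_7 = 1·-60 + -1·-1 + -3·23 = -128
  a_8 = 1·-128 + -1·-60 + -3·-1 = -65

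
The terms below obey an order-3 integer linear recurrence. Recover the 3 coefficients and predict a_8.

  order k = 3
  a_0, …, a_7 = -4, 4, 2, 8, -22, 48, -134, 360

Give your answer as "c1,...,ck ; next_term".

  a_3 = -2·2 + 1·4 + -2·-4 = 8
  a_4 = -2·8 + 1·2 + -2·4 = -22
  a_5 = -2·-22 + 1·8 + -2·2 = 48
  a_6 = -2·48 + 1·-22 + -2·8 = -134
  a_7 = -2·-134 + 1·48 + -2·-22 = 360
  a_8 = -2·360 + 1·-134 + -2·48 = -950

-2,1,-2 ; -950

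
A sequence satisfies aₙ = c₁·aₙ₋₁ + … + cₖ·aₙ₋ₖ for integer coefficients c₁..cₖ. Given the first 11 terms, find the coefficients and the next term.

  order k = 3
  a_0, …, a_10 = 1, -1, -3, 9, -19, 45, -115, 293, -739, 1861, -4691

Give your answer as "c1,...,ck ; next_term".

-3,-2,-2 ; 11829

  a_3 = -3·-3 + -2·-1 + -2·1 = 9
  a_4 = -3·9 + -2·-3 + -2·-1 = -19
  a_5 = -3·-19 + -2·9 + -2·-3 = 45
  a_6 = -3·45 + -2·-19 + -2·9 = -115
  a_7 = -3·-115 + -2·45 + -2·-19 = 293
  a_8 = -3·293 + -2·-115 + -2·45 = -739
  a_9 = -3·-739 + -2·293 + -2·-115 = 1861
  a_10 = -3·1861 + -2·-739 + -2·293 = -4691
  a_11 = -3·-4691 + -2·1861 + -2·-739 = 11829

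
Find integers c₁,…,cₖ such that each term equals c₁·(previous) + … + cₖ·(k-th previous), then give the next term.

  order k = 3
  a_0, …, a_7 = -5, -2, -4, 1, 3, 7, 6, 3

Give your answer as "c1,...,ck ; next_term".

  a_3 = 1·-4 + 0·-2 + -1·-5 = 1
  a_4 = 1·1 + 0·-4 + -1·-2 = 3
  a_5 = 1·3 + 0·1 + -1·-4 = 7
  a_6 = 1·7 + 0·3 + -1·1 = 6
  a_7 = 1·6 + 0·7 + -1·3 = 3
  a_8 = 1·3 + 0·6 + -1·7 = -4

1,0,-1 ; -4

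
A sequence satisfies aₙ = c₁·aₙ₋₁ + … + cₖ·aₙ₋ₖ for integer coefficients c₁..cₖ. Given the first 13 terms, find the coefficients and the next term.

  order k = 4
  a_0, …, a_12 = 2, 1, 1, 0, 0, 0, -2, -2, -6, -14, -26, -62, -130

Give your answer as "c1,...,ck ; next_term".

1,2,2,-2 ; -278

  a_4 = 1·0 + 2·1 + 2·1 + -2·2 = 0
  a_5 = 1·0 + 2·0 + 2·1 + -2·1 = 0
  a_6 = 1·0 + 2·0 + 2·0 + -2·1 = -2
  a_7 = 1·-2 + 2·0 + 2·0 + -2·0 = -2
  a_8 = 1·-2 + 2·-2 + 2·0 + -2·0 = -6
  a_9 = 1·-6 + 2·-2 + 2·-2 + -2·0 = -14
  a_10 = 1·-14 + 2·-6 + 2·-2 + -2·-2 = -26
  a_11 = 1·-26 + 2·-14 + 2·-6 + -2·-2 = -62
  a_12 = 1·-62 + 2·-26 + 2·-14 + -2·-6 = -130
  a_13 = 1·-130 + 2·-62 + 2·-26 + -2·-14 = -278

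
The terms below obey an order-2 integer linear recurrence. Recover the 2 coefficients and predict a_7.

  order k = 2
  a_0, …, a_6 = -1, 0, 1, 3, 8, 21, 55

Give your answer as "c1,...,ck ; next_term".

  a_2 = 3·0 + -1·-1 = 1
  a_3 = 3·1 + -1·0 = 3
  a_4 = 3·3 + -1·1 = 8
  a_5 = 3·8 + -1·3 = 21
  a_6 = 3·21 + -1·8 = 55
  a_7 = 3·55 + -1·21 = 144

3,-1 ; 144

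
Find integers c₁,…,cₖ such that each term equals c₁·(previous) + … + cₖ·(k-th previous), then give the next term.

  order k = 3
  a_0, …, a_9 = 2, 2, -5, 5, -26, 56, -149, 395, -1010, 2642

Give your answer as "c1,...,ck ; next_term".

  a_3 = -1·-5 + 3·2 + -3·2 = 5
  a_4 = -1·5 + 3·-5 + -3·2 = -26
  a_5 = -1·-26 + 3·5 + -3·-5 = 56
  a_6 = -1·56 + 3·-26 + -3·5 = -149
  a_7 = -1·-149 + 3·56 + -3·-26 = 395
  a_8 = -1·395 + 3·-149 + -3·56 = -1010
  a_9 = -1·-1010 + 3·395 + -3·-149 = 2642
  a_10 = -1·2642 + 3·-1010 + -3·395 = -6857

-1,3,-3 ; -6857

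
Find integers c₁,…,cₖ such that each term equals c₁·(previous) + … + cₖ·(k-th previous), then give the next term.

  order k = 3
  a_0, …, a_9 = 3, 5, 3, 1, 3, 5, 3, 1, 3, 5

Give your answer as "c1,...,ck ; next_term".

1,-1,1 ; 3

  a_3 = 1·3 + -1·5 + 1·3 = 1
  a_4 = 1·1 + -1·3 + 1·5 = 3
  a_5 = 1·3 + -1·1 + 1·3 = 5
  a_6 = 1·5 + -1·3 + 1·1 = 3
  a_7 = 1·3 + -1·5 + 1·3 = 1
  a_8 = 1·1 + -1·3 + 1·5 = 3
  a_9 = 1·3 + -1·1 + 1·3 = 5
  a_10 = 1·5 + -1·3 + 1·1 = 3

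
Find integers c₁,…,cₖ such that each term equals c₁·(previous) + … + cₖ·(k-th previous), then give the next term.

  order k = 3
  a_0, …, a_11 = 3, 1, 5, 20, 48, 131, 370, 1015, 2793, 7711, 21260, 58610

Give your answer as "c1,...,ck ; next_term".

2,1,3 ; 161613

  a_3 = 2·5 + 1·1 + 3·3 = 20
  a_4 = 2·20 + 1·5 + 3·1 = 48
  a_5 = 2·48 + 1·20 + 3·5 = 131
  a_6 = 2·131 + 1·48 + 3·20 = 370
  a_7 = 2·370 + 1·131 + 3·48 = 1015
  a_8 = 2·1015 + 1·370 + 3·131 = 2793
  a_9 = 2·2793 + 1·1015 + 3·370 = 7711
  a_10 = 2·7711 + 1·2793 + 3·1015 = 21260
  a_11 = 2·21260 + 1·7711 + 3·2793 = 58610
  a_12 = 2·58610 + 1·21260 + 3·7711 = 161613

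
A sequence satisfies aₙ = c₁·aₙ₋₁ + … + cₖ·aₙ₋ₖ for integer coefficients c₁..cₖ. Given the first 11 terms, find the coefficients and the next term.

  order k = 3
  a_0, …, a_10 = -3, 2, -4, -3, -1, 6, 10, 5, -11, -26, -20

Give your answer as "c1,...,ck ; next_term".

  a_3 = 1·-4 + -1·2 + -1·-3 = -3
  a_4 = 1·-3 + -1·-4 + -1·2 = -1
  a_5 = 1·-1 + -1·-3 + -1·-4 = 6
  a_6 = 1·6 + -1·-1 + -1·-3 = 10
  a_7 = 1·10 + -1·6 + -1·-1 = 5
  a_8 = 1·5 + -1·10 + -1·6 = -11
  a_9 = 1·-11 + -1·5 + -1·10 = -26
  a_10 = 1·-26 + -1·-11 + -1·5 = -20
  a_11 = 1·-20 + -1·-26 + -1·-11 = 17

1,-1,-1 ; 17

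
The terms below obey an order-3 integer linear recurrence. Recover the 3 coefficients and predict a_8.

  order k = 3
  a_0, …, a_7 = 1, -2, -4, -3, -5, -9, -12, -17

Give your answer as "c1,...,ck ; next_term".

1,0,1 ; -26

  a_3 = 1·-4 + 0·-2 + 1·1 = -3
  a_4 = 1·-3 + 0·-4 + 1·-2 = -5
  a_5 = 1·-5 + 0·-3 + 1·-4 = -9
  a_6 = 1·-9 + 0·-5 + 1·-3 = -12
  a_7 = 1·-12 + 0·-9 + 1·-5 = -17
  a_8 = 1·-17 + 0·-12 + 1·-9 = -26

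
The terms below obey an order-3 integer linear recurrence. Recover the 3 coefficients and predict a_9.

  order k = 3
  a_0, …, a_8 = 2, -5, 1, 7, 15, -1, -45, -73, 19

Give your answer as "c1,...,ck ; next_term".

  a_3 = 1·1 + -2·-5 + -2·2 = 7
  a_4 = 1·7 + -2·1 + -2·-5 = 15
  a_5 = 1·15 + -2·7 + -2·1 = -1
  a_6 = 1·-1 + -2·15 + -2·7 = -45
  a_7 = 1·-45 + -2·-1 + -2·15 = -73
  a_8 = 1·-73 + -2·-45 + -2·-1 = 19
  a_9 = 1·19 + -2·-73 + -2·-45 = 255

1,-2,-2 ; 255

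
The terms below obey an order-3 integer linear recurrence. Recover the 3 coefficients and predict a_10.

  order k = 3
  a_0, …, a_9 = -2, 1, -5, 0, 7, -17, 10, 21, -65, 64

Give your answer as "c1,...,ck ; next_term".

  a_3 = -1·-5 + -1·1 + 2·-2 = 0
  a_4 = -1·0 + -1·-5 + 2·1 = 7
  a_5 = -1·7 + -1·0 + 2·-5 = -17
  a_6 = -1·-17 + -1·7 + 2·0 = 10
  a_7 = -1·10 + -1·-17 + 2·7 = 21
  a_8 = -1·21 + -1·10 + 2·-17 = -65
  a_9 = -1·-65 + -1·21 + 2·10 = 64
  a_10 = -1·64 + -1·-65 + 2·21 = 43

-1,-1,2 ; 43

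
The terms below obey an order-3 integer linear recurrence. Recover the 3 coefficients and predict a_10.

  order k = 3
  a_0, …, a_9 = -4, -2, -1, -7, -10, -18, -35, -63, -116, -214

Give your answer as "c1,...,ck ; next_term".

1,1,1 ; -393

  a_3 = 1·-1 + 1·-2 + 1·-4 = -7
  a_4 = 1·-7 + 1·-1 + 1·-2 = -10
  a_5 = 1·-10 + 1·-7 + 1·-1 = -18
  a_6 = 1·-18 + 1·-10 + 1·-7 = -35
  a_7 = 1·-35 + 1·-18 + 1·-10 = -63
  a_8 = 1·-63 + 1·-35 + 1·-18 = -116
  a_9 = 1·-116 + 1·-63 + 1·-35 = -214
  a_10 = 1·-214 + 1·-116 + 1·-63 = -393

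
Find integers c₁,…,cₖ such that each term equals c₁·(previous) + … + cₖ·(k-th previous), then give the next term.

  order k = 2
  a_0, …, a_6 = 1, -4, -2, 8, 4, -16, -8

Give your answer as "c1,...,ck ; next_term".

  a_2 = 0·-4 + -2·1 = -2
  a_3 = 0·-2 + -2·-4 = 8
  a_4 = 0·8 + -2·-2 = 4
  a_5 = 0·4 + -2·8 = -16
  a_6 = 0·-16 + -2·4 = -8
  a_7 = 0·-8 + -2·-16 = 32

0,-2 ; 32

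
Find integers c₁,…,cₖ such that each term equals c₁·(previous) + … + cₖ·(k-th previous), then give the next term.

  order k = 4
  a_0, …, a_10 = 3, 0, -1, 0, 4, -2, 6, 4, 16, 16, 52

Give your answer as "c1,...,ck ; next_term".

  a_4 = 0·0 + 2·-1 + 2·0 + 2·3 = 4
  a_5 = 0·4 + 2·0 + 2·-1 + 2·0 = -2
  a_6 = 0·-2 + 2·4 + 2·0 + 2·-1 = 6
  a_7 = 0·6 + 2·-2 + 2·4 + 2·0 = 4
  a_8 = 0·4 + 2·6 + 2·-2 + 2·4 = 16
  a_9 = 0·16 + 2·4 + 2·6 + 2·-2 = 16
  a_10 = 0·16 + 2·16 + 2·4 + 2·6 = 52
  a_11 = 0·52 + 2·16 + 2·16 + 2·4 = 72

0,2,2,2 ; 72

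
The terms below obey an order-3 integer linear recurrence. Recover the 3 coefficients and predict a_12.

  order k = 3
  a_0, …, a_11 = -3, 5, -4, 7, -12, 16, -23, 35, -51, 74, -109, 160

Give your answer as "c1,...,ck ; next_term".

  a_3 = -1·-4 + 0·5 + -1·-3 = 7
  a_4 = -1·7 + 0·-4 + -1·5 = -12
  a_5 = -1·-12 + 0·7 + -1·-4 = 16
  a_6 = -1·16 + 0·-12 + -1·7 = -23
  a_7 = -1·-23 + 0·16 + -1·-12 = 35
  a_8 = -1·35 + 0·-23 + -1·16 = -51
  a_9 = -1·-51 + 0·35 + -1·-23 = 74
  a_10 = -1·74 + 0·-51 + -1·35 = -109
  a_11 = -1·-109 + 0·74 + -1·-51 = 160
  a_12 = -1·160 + 0·-109 + -1·74 = -234

-1,0,-1 ; -234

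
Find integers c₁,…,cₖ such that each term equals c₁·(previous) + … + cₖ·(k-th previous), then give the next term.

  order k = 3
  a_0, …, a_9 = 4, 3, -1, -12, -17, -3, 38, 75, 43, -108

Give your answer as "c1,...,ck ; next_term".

1,-1,-2 ; -301

  a_3 = 1·-1 + -1·3 + -2·4 = -12
  a_4 = 1·-12 + -1·-1 + -2·3 = -17
  a_5 = 1·-17 + -1·-12 + -2·-1 = -3
  a_6 = 1·-3 + -1·-17 + -2·-12 = 38
  a_7 = 1·38 + -1·-3 + -2·-17 = 75
  a_8 = 1·75 + -1·38 + -2·-3 = 43
  a_9 = 1·43 + -1·75 + -2·38 = -108
  a_10 = 1·-108 + -1·43 + -2·75 = -301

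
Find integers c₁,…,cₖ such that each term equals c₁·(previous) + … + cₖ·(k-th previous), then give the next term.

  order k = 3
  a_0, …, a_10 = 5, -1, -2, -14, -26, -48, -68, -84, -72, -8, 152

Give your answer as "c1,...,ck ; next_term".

2,0,-2 ; 448

  a_3 = 2·-2 + 0·-1 + -2·5 = -14
  a_4 = 2·-14 + 0·-2 + -2·-1 = -26
  a_5 = 2·-26 + 0·-14 + -2·-2 = -48
  a_6 = 2·-48 + 0·-26 + -2·-14 = -68
  a_7 = 2·-68 + 0·-48 + -2·-26 = -84
  a_8 = 2·-84 + 0·-68 + -2·-48 = -72
  a_9 = 2·-72 + 0·-84 + -2·-68 = -8
  a_10 = 2·-8 + 0·-72 + -2·-84 = 152
  a_11 = 2·152 + 0·-8 + -2·-72 = 448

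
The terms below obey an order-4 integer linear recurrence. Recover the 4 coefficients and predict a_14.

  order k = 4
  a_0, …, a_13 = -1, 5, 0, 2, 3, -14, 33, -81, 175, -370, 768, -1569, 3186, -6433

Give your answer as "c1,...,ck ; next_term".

-2,1,1,-2 ; 12947

  a_4 = -2·2 + 1·0 + 1·5 + -2·-1 = 3
  a_5 = -2·3 + 1·2 + 1·0 + -2·5 = -14
  a_6 = -2·-14 + 1·3 + 1·2 + -2·0 = 33
  a_7 = -2·33 + 1·-14 + 1·3 + -2·2 = -81
  a_8 = -2·-81 + 1·33 + 1·-14 + -2·3 = 175
  a_9 = -2·175 + 1·-81 + 1·33 + -2·-14 = -370
  a_10 = -2·-370 + 1·175 + 1·-81 + -2·33 = 768
  a_11 = -2·768 + 1·-370 + 1·175 + -2·-81 = -1569
  a_12 = -2·-1569 + 1·768 + 1·-370 + -2·175 = 3186
  a_13 = -2·3186 + 1·-1569 + 1·768 + -2·-370 = -6433
  a_14 = -2·-6433 + 1·3186 + 1·-1569 + -2·768 = 12947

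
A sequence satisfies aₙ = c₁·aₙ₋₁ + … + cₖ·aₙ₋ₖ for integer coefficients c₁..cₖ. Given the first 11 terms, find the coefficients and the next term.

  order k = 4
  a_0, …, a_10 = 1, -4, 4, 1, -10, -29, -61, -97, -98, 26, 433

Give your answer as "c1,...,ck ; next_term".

  a_4 = 3·1 + -3·4 + 0·-4 + -1·1 = -10
  a_5 = 3·-10 + -3·1 + 0·4 + -1·-4 = -29
  a_6 = 3·-29 + -3·-10 + 0·1 + -1·4 = -61
  a_7 = 3·-61 + -3·-29 + 0·-10 + -1·1 = -97
  a_8 = 3·-97 + -3·-61 + 0·-29 + -1·-10 = -98
  a_9 = 3·-98 + -3·-97 + 0·-61 + -1·-29 = 26
  a_10 = 3·26 + -3·-98 + 0·-97 + -1·-61 = 433
  a_11 = 3·433 + -3·26 + 0·-98 + -1·-97 = 1318

3,-3,0,-1 ; 1318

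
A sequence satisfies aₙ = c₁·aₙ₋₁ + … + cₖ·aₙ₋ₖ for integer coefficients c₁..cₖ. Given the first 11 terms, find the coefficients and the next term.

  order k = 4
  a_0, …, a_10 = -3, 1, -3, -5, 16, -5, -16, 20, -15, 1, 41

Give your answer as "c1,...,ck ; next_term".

-1,-2,-1,-2 ; -68

  a_4 = -1·-5 + -2·-3 + -1·1 + -2·-3 = 16
  a_5 = -1·16 + -2·-5 + -1·-3 + -2·1 = -5
  a_6 = -1·-5 + -2·16 + -1·-5 + -2·-3 = -16
  a_7 = -1·-16 + -2·-5 + -1·16 + -2·-5 = 20
  a_8 = -1·20 + -2·-16 + -1·-5 + -2·16 = -15
  a_9 = -1·-15 + -2·20 + -1·-16 + -2·-5 = 1
  a_10 = -1·1 + -2·-15 + -1·20 + -2·-16 = 41
  a_11 = -1·41 + -2·1 + -1·-15 + -2·20 = -68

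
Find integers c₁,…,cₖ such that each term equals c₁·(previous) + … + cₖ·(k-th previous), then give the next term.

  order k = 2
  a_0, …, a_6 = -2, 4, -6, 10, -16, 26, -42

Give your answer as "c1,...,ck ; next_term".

  a_2 = -1·4 + 1·-2 = -6
  a_3 = -1·-6 + 1·4 = 10
  a_4 = -1·10 + 1·-6 = -16
  a_5 = -1·-16 + 1·10 = 26
  a_6 = -1·26 + 1·-16 = -42
  a_7 = -1·-42 + 1·26 = 68

-1,1 ; 68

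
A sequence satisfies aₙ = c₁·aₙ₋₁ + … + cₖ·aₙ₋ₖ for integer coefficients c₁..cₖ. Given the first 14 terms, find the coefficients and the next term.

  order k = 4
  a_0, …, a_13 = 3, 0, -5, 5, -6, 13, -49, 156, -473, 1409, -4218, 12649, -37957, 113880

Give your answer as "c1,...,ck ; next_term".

-3,0,1,3 ; -341645

  a_4 = -3·5 + 0·-5 + 1·0 + 3·3 = -6
  a_5 = -3·-6 + 0·5 + 1·-5 + 3·0 = 13
  a_6 = -3·13 + 0·-6 + 1·5 + 3·-5 = -49
  a_7 = -3·-49 + 0·13 + 1·-6 + 3·5 = 156
  a_8 = -3·156 + 0·-49 + 1·13 + 3·-6 = -473
  a_9 = -3·-473 + 0·156 + 1·-49 + 3·13 = 1409
  a_10 = -3·1409 + 0·-473 + 1·156 + 3·-49 = -4218
  a_11 = -3·-4218 + 0·1409 + 1·-473 + 3·156 = 12649
  a_12 = -3·12649 + 0·-4218 + 1·1409 + 3·-473 = -37957
  a_13 = -3·-37957 + 0·12649 + 1·-4218 + 3·1409 = 113880
  a_14 = -3·113880 + 0·-37957 + 1·12649 + 3·-4218 = -341645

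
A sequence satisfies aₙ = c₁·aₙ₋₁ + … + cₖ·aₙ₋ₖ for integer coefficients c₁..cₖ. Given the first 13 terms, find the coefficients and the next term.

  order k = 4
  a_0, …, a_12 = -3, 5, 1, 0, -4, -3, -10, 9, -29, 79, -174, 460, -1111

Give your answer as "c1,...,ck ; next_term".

  a_4 = -1·0 + 3·1 + -2·5 + -1·-3 = -4
  a_5 = -1·-4 + 3·0 + -2·1 + -1·5 = -3
  a_6 = -1·-3 + 3·-4 + -2·0 + -1·1 = -10
  a_7 = -1·-10 + 3·-3 + -2·-4 + -1·0 = 9
  a_8 = -1·9 + 3·-10 + -2·-3 + -1·-4 = -29
  a_9 = -1·-29 + 3·9 + -2·-10 + -1·-3 = 79
  a_10 = -1·79 + 3·-29 + -2·9 + -1·-10 = -174
  a_11 = -1·-174 + 3·79 + -2·-29 + -1·9 = 460
  a_12 = -1·460 + 3·-174 + -2·79 + -1·-29 = -1111
  a_13 = -1·-1111 + 3·460 + -2·-174 + -1·79 = 2760

-1,3,-2,-1 ; 2760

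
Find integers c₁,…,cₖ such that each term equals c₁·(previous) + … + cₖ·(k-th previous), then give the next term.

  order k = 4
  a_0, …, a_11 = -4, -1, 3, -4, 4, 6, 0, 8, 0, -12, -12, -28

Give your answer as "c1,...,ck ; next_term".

  a_4 = 1·-4 + 0·3 + 0·-1 + -2·-4 = 4
  a_5 = 1·4 + 0·-4 + 0·3 + -2·-1 = 6
  a_6 = 1·6 + 0·4 + 0·-4 + -2·3 = 0
  a_7 = 1·0 + 0·6 + 0·4 + -2·-4 = 8
  a_8 = 1·8 + 0·0 + 0·6 + -2·4 = 0
  a_9 = 1·0 + 0·8 + 0·0 + -2·6 = -12
  a_10 = 1·-12 + 0·0 + 0·8 + -2·0 = -12
  a_11 = 1·-12 + 0·-12 + 0·0 + -2·8 = -28
  a_12 = 1·-28 + 0·-12 + 0·-12 + -2·0 = -28

1,0,0,-2 ; -28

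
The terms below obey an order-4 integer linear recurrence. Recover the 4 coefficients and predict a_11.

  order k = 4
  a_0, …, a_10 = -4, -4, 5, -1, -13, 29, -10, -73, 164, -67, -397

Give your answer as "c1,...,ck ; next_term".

  a_4 = -1·-1 + -2·5 + 2·-4 + -1·-4 = -13
  a_5 = -1·-13 + -2·-1 + 2·5 + -1·-4 = 29
  a_6 = -1·29 + -2·-13 + 2·-1 + -1·5 = -10
  a_7 = -1·-10 + -2·29 + 2·-13 + -1·-1 = -73
  a_8 = -1·-73 + -2·-10 + 2·29 + -1·-13 = 164
  a_9 = -1·164 + -2·-73 + 2·-10 + -1·29 = -67
  a_10 = -1·-67 + -2·164 + 2·-73 + -1·-10 = -397
  a_11 = -1·-397 + -2·-67 + 2·164 + -1·-73 = 932

-1,-2,2,-1 ; 932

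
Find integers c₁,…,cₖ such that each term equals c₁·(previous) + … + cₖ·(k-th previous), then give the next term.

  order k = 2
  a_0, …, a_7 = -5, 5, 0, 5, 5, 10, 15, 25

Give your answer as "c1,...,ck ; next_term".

  a_2 = 1·5 + 1·-5 = 0
  a_3 = 1·0 + 1·5 = 5
  a_4 = 1·5 + 1·0 = 5
  a_5 = 1·5 + 1·5 = 10
  a_6 = 1·10 + 1·5 = 15
  a_7 = 1·15 + 1·10 = 25
  a_8 = 1·25 + 1·15 = 40

1,1 ; 40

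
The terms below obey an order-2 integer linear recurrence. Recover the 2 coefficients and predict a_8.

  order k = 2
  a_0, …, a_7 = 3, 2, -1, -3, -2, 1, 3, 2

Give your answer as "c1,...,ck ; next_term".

1,-1 ; -1

  a_2 = 1·2 + -1·3 = -1
  a_3 = 1·-1 + -1·2 = -3
  a_4 = 1·-3 + -1·-1 = -2
  a_5 = 1·-2 + -1·-3 = 1
  a_6 = 1·1 + -1·-2 = 3
  a_7 = 1·3 + -1·1 = 2
  a_8 = 1·2 + -1·3 = -1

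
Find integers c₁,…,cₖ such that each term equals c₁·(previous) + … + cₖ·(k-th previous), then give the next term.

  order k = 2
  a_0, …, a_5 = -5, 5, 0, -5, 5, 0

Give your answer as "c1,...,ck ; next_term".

  a_2 = -1·5 + -1·-5 = 0
  a_3 = -1·0 + -1·5 = -5
  a_4 = -1·-5 + -1·0 = 5
  a_5 = -1·5 + -1·-5 = 0
  a_6 = -1·0 + -1·5 = -5

-1,-1 ; -5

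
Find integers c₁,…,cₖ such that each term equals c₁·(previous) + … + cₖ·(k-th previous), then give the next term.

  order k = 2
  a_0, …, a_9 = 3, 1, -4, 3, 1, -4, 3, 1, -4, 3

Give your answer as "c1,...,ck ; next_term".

  a_2 = -1·1 + -1·3 = -4
  a_3 = -1·-4 + -1·1 = 3
  a_4 = -1·3 + -1·-4 = 1
  a_5 = -1·1 + -1·3 = -4
  a_6 = -1·-4 + -1·1 = 3
  a_7 = -1·3 + -1·-4 = 1
  a_8 = -1·1 + -1·3 = -4
  a_9 = -1·-4 + -1·1 = 3
  a_10 = -1·3 + -1·-4 = 1

-1,-1 ; 1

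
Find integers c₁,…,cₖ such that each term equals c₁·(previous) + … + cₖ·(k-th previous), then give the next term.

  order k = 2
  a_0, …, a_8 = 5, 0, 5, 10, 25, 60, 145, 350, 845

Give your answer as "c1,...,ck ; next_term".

2,1 ; 2040

  a_2 = 2·0 + 1·5 = 5
  a_3 = 2·5 + 1·0 = 10
  a_4 = 2·10 + 1·5 = 25
  a_5 = 2·25 + 1·10 = 60
  a_6 = 2·60 + 1·25 = 145
  a_7 = 2·145 + 1·60 = 350
  a_8 = 2·350 + 1·145 = 845
  a_9 = 2·845 + 1·350 = 2040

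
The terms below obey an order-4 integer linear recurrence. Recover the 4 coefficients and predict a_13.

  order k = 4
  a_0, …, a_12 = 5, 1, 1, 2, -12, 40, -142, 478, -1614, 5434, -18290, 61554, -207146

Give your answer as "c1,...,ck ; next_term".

  a_4 = -3·2 + 2·1 + 2·1 + -2·5 = -12
  a_5 = -3·-12 + 2·2 + 2·1 + -2·1 = 40
  a_6 = -3·40 + 2·-12 + 2·2 + -2·1 = -142
  a_7 = -3·-142 + 2·40 + 2·-12 + -2·2 = 478
  a_8 = -3·478 + 2·-142 + 2·40 + -2·-12 = -1614
  a_9 = -3·-1614 + 2·478 + 2·-142 + -2·40 = 5434
  a_10 = -3·5434 + 2·-1614 + 2·478 + -2·-142 = -18290
  a_11 = -3·-18290 + 2·5434 + 2·-1614 + -2·478 = 61554
  a_12 = -3·61554 + 2·-18290 + 2·5434 + -2·-1614 = -207146
  a_13 = -3·-207146 + 2·61554 + 2·-18290 + -2·5434 = 697098

-3,2,2,-2 ; 697098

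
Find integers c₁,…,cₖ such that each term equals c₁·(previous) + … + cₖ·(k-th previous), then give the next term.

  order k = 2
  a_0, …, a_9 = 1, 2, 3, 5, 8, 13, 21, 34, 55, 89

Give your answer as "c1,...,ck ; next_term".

1,1 ; 144

  a_2 = 1·2 + 1·1 = 3
  a_3 = 1·3 + 1·2 = 5
  a_4 = 1·5 + 1·3 = 8
  a_5 = 1·8 + 1·5 = 13
  a_6 = 1·13 + 1·8 = 21
  a_7 = 1·21 + 1·13 = 34
  a_8 = 1·34 + 1·21 = 55
  a_9 = 1·55 + 1·34 = 89
  a_10 = 1·89 + 1·55 = 144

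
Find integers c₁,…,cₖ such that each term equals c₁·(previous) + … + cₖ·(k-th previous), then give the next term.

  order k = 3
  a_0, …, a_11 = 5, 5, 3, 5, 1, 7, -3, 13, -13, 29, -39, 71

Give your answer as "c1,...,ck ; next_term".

  a_3 = 0·3 + 2·5 + -1·5 = 5
  a_4 = 0·5 + 2·3 + -1·5 = 1
  a_5 = 0·1 + 2·5 + -1·3 = 7
  a_6 = 0·7 + 2·1 + -1·5 = -3
  a_7 = 0·-3 + 2·7 + -1·1 = 13
  a_8 = 0·13 + 2·-3 + -1·7 = -13
  a_9 = 0·-13 + 2·13 + -1·-3 = 29
  a_10 = 0·29 + 2·-13 + -1·13 = -39
  a_11 = 0·-39 + 2·29 + -1·-13 = 71
  a_12 = 0·71 + 2·-39 + -1·29 = -107

0,2,-1 ; -107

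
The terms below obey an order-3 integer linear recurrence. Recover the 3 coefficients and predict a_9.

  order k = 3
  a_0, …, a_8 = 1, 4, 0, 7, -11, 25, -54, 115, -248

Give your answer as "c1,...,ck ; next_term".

-1,2,-1 ; 532

  a_3 = -1·0 + 2·4 + -1·1 = 7
  a_4 = -1·7 + 2·0 + -1·4 = -11
  a_5 = -1·-11 + 2·7 + -1·0 = 25
  a_6 = -1·25 + 2·-11 + -1·7 = -54
  a_7 = -1·-54 + 2·25 + -1·-11 = 115
  a_8 = -1·115 + 2·-54 + -1·25 = -248
  a_9 = -1·-248 + 2·115 + -1·-54 = 532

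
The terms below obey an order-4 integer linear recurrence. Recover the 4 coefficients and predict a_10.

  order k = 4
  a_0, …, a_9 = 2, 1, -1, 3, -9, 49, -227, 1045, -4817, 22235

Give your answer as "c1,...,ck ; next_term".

-4,2,-3,4 ; -102617

  a_4 = -4·3 + 2·-1 + -3·1 + 4·2 = -9
  a_5 = -4·-9 + 2·3 + -3·-1 + 4·1 = 49
  a_6 = -4·49 + 2·-9 + -3·3 + 4·-1 = -227
  a_7 = -4·-227 + 2·49 + -3·-9 + 4·3 = 1045
  a_8 = -4·1045 + 2·-227 + -3·49 + 4·-9 = -4817
  a_9 = -4·-4817 + 2·1045 + -3·-227 + 4·49 = 22235
  a_10 = -4·22235 + 2·-4817 + -3·1045 + 4·-227 = -102617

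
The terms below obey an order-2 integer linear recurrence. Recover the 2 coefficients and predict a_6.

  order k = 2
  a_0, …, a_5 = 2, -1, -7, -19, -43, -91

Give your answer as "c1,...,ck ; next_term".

3,-2 ; -187

  a_2 = 3·-1 + -2·2 = -7
  a_3 = 3·-7 + -2·-1 = -19
  a_4 = 3·-19 + -2·-7 = -43
  a_5 = 3·-43 + -2·-19 = -91
  a_6 = 3·-91 + -2·-43 = -187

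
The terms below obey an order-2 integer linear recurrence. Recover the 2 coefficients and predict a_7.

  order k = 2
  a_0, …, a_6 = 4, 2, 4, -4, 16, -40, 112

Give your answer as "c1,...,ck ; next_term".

-2,2 ; -304

  a_2 = -2·2 + 2·4 = 4
  a_3 = -2·4 + 2·2 = -4
  a_4 = -2·-4 + 2·4 = 16
  a_5 = -2·16 + 2·-4 = -40
  a_6 = -2·-40 + 2·16 = 112
  a_7 = -2·112 + 2·-40 = -304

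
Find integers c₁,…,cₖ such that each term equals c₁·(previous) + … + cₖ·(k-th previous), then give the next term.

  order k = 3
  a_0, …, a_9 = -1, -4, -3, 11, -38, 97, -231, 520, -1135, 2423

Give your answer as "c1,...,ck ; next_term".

  a_3 = -3·-3 + -1·-4 + 2·-1 = 11
  a_4 = -3·11 + -1·-3 + 2·-4 = -38
  a_5 = -3·-38 + -1·11 + 2·-3 = 97
  a_6 = -3·97 + -1·-38 + 2·11 = -231
  a_7 = -3·-231 + -1·97 + 2·-38 = 520
  a_8 = -3·520 + -1·-231 + 2·97 = -1135
  a_9 = -3·-1135 + -1·520 + 2·-231 = 2423
  a_10 = -3·2423 + -1·-1135 + 2·520 = -5094

-3,-1,2 ; -5094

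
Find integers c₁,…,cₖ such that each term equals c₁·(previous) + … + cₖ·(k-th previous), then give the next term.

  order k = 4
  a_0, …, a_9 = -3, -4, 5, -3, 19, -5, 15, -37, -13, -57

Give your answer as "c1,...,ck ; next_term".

0,1,-2,-2 ; 31

  a_4 = 0·-3 + 1·5 + -2·-4 + -2·-3 = 19
  a_5 = 0·19 + 1·-3 + -2·5 + -2·-4 = -5
  a_6 = 0·-5 + 1·19 + -2·-3 + -2·5 = 15
  a_7 = 0·15 + 1·-5 + -2·19 + -2·-3 = -37
  a_8 = 0·-37 + 1·15 + -2·-5 + -2·19 = -13
  a_9 = 0·-13 + 1·-37 + -2·15 + -2·-5 = -57
  a_10 = 0·-57 + 1·-13 + -2·-37 + -2·15 = 31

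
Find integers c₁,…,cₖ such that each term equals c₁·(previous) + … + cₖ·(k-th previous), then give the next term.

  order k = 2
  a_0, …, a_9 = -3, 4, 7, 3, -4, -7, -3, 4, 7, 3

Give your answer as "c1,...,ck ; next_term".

  a_2 = 1·4 + -1·-3 = 7
  a_3 = 1·7 + -1·4 = 3
  a_4 = 1·3 + -1·7 = -4
  a_5 = 1·-4 + -1·3 = -7
  a_6 = 1·-7 + -1·-4 = -3
  a_7 = 1·-3 + -1·-7 = 4
  a_8 = 1·4 + -1·-3 = 7
  a_9 = 1·7 + -1·4 = 3
  a_10 = 1·3 + -1·7 = -4

1,-1 ; -4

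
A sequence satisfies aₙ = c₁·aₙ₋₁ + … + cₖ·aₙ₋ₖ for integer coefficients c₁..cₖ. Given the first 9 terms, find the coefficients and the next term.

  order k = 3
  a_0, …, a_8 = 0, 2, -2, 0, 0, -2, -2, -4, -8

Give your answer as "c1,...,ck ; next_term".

1,1,1 ; -14

  a_3 = 1·-2 + 1·2 + 1·0 = 0
  a_4 = 1·0 + 1·-2 + 1·2 = 0
  a_5 = 1·0 + 1·0 + 1·-2 = -2
  a_6 = 1·-2 + 1·0 + 1·0 = -2
  a_7 = 1·-2 + 1·-2 + 1·0 = -4
  a_8 = 1·-4 + 1·-2 + 1·-2 = -8
  a_9 = 1·-8 + 1·-4 + 1·-2 = -14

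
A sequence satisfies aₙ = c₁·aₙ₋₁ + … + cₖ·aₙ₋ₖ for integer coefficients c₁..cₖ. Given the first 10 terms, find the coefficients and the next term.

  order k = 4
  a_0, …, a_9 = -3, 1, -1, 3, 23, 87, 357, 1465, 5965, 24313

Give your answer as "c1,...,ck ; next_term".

  a_4 = 4·3 + 0·-1 + 2·1 + -3·-3 = 23
  a_5 = 4·23 + 0·3 + 2·-1 + -3·1 = 87
  a_6 = 4·87 + 0·23 + 2·3 + -3·-1 = 357
  a_7 = 4·357 + 0·87 + 2·23 + -3·3 = 1465
  a_8 = 4·1465 + 0·357 + 2·87 + -3·23 = 5965
  a_9 = 4·5965 + 0·1465 + 2·357 + -3·87 = 24313
  a_10 = 4·24313 + 0·5965 + 2·1465 + -3·357 = 99111

4,0,2,-3 ; 99111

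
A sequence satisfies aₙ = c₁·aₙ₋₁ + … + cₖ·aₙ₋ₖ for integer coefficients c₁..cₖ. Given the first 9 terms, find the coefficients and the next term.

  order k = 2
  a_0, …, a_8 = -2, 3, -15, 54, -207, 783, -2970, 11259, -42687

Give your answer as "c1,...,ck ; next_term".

  a_2 = -3·3 + 3·-2 = -15
  a_3 = -3·-15 + 3·3 = 54
  a_4 = -3·54 + 3·-15 = -207
  a_5 = -3·-207 + 3·54 = 783
  a_6 = -3·783 + 3·-207 = -2970
  a_7 = -3·-2970 + 3·783 = 11259
  a_8 = -3·11259 + 3·-2970 = -42687
  a_9 = -3·-42687 + 3·11259 = 161838

-3,3 ; 161838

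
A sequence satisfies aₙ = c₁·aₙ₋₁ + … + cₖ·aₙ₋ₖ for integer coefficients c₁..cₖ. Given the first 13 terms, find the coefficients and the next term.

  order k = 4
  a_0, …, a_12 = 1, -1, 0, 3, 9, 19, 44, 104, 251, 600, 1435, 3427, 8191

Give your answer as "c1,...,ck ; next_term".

  a_4 = 2·3 + 1·0 + -1·-1 + 2·1 = 9
  a_5 = 2·9 + 1·3 + -1·0 + 2·-1 = 19
  a_6 = 2·19 + 1·9 + -1·3 + 2·0 = 44
  a_7 = 2·44 + 1·19 + -1·9 + 2·3 = 104
  a_8 = 2·104 + 1·44 + -1·19 + 2·9 = 251
  a_9 = 2·251 + 1·104 + -1·44 + 2·19 = 600
  a_10 = 2·600 + 1·251 + -1·104 + 2·44 = 1435
  a_11 = 2·1435 + 1·600 + -1·251 + 2·104 = 3427
  a_12 = 2·3427 + 1·1435 + -1·600 + 2·251 = 8191
  a_13 = 2·8191 + 1·3427 + -1·1435 + 2·600 = 19574

2,1,-1,2 ; 19574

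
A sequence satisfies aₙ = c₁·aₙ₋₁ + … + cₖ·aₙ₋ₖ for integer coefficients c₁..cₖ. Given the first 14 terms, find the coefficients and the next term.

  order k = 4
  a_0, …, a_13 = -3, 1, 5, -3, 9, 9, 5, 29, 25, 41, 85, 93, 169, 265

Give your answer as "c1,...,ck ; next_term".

  a_4 = 1·-3 + 1·5 + 1·1 + -2·-3 = 9
  a_5 = 1·9 + 1·-3 + 1·5 + -2·1 = 9
  a_6 = 1·9 + 1·9 + 1·-3 + -2·5 = 5
  a_7 = 1·5 + 1·9 + 1·9 + -2·-3 = 29
  a_8 = 1·29 + 1·5 + 1·9 + -2·9 = 25
  a_9 = 1·25 + 1·29 + 1·5 + -2·9 = 41
  a_10 = 1·41 + 1·25 + 1·29 + -2·5 = 85
  a_11 = 1·85 + 1·41 + 1·25 + -2·29 = 93
  a_12 = 1·93 + 1·85 + 1·41 + -2·25 = 169
  a_13 = 1·169 + 1·93 + 1·85 + -2·41 = 265
  a_14 = 1·265 + 1·169 + 1·93 + -2·85 = 357

1,1,1,-2 ; 357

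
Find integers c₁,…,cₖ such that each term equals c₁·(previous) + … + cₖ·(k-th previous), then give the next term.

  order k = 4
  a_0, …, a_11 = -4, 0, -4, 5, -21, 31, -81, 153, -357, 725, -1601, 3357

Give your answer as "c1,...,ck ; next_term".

  a_4 = -1·5 + 2·-4 + 0·0 + 2·-4 = -21
  a_5 = -1·-21 + 2·5 + 0·-4 + 2·0 = 31
  a_6 = -1·31 + 2·-21 + 0·5 + 2·-4 = -81
  a_7 = -1·-81 + 2·31 + 0·-21 + 2·5 = 153
  a_8 = -1·153 + 2·-81 + 0·31 + 2·-21 = -357
  a_9 = -1·-357 + 2·153 + 0·-81 + 2·31 = 725
  a_10 = -1·725 + 2·-357 + 0·153 + 2·-81 = -1601
  a_11 = -1·-1601 + 2·725 + 0·-357 + 2·153 = 3357
  a_12 = -1·3357 + 2·-1601 + 0·725 + 2·-357 = -7273

-1,2,0,2 ; -7273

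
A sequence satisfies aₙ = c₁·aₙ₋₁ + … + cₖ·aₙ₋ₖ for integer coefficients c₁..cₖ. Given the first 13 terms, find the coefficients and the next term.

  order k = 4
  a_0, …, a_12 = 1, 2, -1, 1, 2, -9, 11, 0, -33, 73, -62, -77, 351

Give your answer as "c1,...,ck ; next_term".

  a_4 = -1·1 + -1·-1 + 2·2 + -2·1 = 2
  a_5 = -1·2 + -1·1 + 2·-1 + -2·2 = -9
  a_6 = -1·-9 + -1·2 + 2·1 + -2·-1 = 11
  a_7 = -1·11 + -1·-9 + 2·2 + -2·1 = 0
  a_8 = -1·0 + -1·11 + 2·-9 + -2·2 = -33
  a_9 = -1·-33 + -1·0 + 2·11 + -2·-9 = 73
  a_10 = -1·73 + -1·-33 + 2·0 + -2·11 = -62
  a_11 = -1·-62 + -1·73 + 2·-33 + -2·0 = -77
  a_12 = -1·-77 + -1·-62 + 2·73 + -2·-33 = 351
  a_13 = -1·351 + -1·-77 + 2·-62 + -2·73 = -544

-1,-1,2,-2 ; -544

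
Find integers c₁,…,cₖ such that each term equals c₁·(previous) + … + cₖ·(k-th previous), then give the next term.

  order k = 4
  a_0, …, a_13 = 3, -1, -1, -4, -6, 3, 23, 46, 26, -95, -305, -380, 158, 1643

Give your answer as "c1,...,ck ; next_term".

1,-1,-3,-2 ; 3235

  a_4 = 1·-4 + -1·-1 + -3·-1 + -2·3 = -6
  a_5 = 1·-6 + -1·-4 + -3·-1 + -2·-1 = 3
  a_6 = 1·3 + -1·-6 + -3·-4 + -2·-1 = 23
  a_7 = 1·23 + -1·3 + -3·-6 + -2·-4 = 46
  a_8 = 1·46 + -1·23 + -3·3 + -2·-6 = 26
  a_9 = 1·26 + -1·46 + -3·23 + -2·3 = -95
  a_10 = 1·-95 + -1·26 + -3·46 + -2·23 = -305
  a_11 = 1·-305 + -1·-95 + -3·26 + -2·46 = -380
  a_12 = 1·-380 + -1·-305 + -3·-95 + -2·26 = 158
  a_13 = 1·158 + -1·-380 + -3·-305 + -2·-95 = 1643
  a_14 = 1·1643 + -1·158 + -3·-380 + -2·-305 = 3235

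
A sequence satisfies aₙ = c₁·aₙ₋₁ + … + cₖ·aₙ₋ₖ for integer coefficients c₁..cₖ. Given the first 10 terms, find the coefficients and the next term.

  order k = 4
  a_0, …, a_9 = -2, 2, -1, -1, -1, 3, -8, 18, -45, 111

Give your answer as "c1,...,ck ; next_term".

-2,1,0,1 ; -275

  a_4 = -2·-1 + 1·-1 + 0·2 + 1·-2 = -1
  a_5 = -2·-1 + 1·-1 + 0·-1 + 1·2 = 3
  a_6 = -2·3 + 1·-1 + 0·-1 + 1·-1 = -8
  a_7 = -2·-8 + 1·3 + 0·-1 + 1·-1 = 18
  a_8 = -2·18 + 1·-8 + 0·3 + 1·-1 = -45
  a_9 = -2·-45 + 1·18 + 0·-8 + 1·3 = 111
  a_10 = -2·111 + 1·-45 + 0·18 + 1·-8 = -275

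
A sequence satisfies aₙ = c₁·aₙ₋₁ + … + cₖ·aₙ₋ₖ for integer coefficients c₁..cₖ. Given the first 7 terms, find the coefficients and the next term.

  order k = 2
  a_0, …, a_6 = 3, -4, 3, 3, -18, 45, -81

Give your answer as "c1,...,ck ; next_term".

-3,-3 ; 108

  a_2 = -3·-4 + -3·3 = 3
  a_3 = -3·3 + -3·-4 = 3
  a_4 = -3·3 + -3·3 = -18
  a_5 = -3·-18 + -3·3 = 45
  a_6 = -3·45 + -3·-18 = -81
  a_7 = -3·-81 + -3·45 = 108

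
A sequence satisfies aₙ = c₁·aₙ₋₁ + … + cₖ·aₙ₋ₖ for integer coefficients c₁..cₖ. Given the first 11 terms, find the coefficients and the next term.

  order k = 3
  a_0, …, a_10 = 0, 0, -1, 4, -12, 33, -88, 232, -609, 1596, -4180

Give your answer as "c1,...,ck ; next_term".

-4,-4,-1 ; 10945

  a_3 = -4·-1 + -4·0 + -1·0 = 4
  a_4 = -4·4 + -4·-1 + -1·0 = -12
  a_5 = -4·-12 + -4·4 + -1·-1 = 33
  a_6 = -4·33 + -4·-12 + -1·4 = -88
  a_7 = -4·-88 + -4·33 + -1·-12 = 232
  a_8 = -4·232 + -4·-88 + -1·33 = -609
  a_9 = -4·-609 + -4·232 + -1·-88 = 1596
  a_10 = -4·1596 + -4·-609 + -1·232 = -4180
  a_11 = -4·-4180 + -4·1596 + -1·-609 = 10945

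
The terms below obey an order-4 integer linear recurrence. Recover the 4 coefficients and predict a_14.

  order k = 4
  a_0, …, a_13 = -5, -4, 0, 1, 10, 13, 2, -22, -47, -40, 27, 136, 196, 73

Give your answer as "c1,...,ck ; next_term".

1,-1,-1,-1 ; -286

  a_4 = 1·1 + -1·0 + -1·-4 + -1·-5 = 10
  a_5 = 1·10 + -1·1 + -1·0 + -1·-4 = 13
  a_6 = 1·13 + -1·10 + -1·1 + -1·0 = 2
  a_7 = 1·2 + -1·13 + -1·10 + -1·1 = -22
  a_8 = 1·-22 + -1·2 + -1·13 + -1·10 = -47
  a_9 = 1·-47 + -1·-22 + -1·2 + -1·13 = -40
  a_10 = 1·-40 + -1·-47 + -1·-22 + -1·2 = 27
  a_11 = 1·27 + -1·-40 + -1·-47 + -1·-22 = 136
  a_12 = 1·136 + -1·27 + -1·-40 + -1·-47 = 196
  a_13 = 1·196 + -1·136 + -1·27 + -1·-40 = 73
  a_14 = 1·73 + -1·196 + -1·136 + -1·27 = -286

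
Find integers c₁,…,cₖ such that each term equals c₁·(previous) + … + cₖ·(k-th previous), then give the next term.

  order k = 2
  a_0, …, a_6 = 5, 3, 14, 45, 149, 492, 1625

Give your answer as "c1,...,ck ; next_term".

  a_2 = 3·3 + 1·5 = 14
  a_3 = 3·14 + 1·3 = 45
  a_4 = 3·45 + 1·14 = 149
  a_5 = 3·149 + 1·45 = 492
  a_6 = 3·492 + 1·149 = 1625
  a_7 = 3·1625 + 1·492 = 5367

3,1 ; 5367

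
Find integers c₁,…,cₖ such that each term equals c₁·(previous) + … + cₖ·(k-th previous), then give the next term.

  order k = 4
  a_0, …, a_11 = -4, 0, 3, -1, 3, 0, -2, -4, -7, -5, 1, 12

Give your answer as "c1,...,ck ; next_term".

  a_4 = 1·-1 + 0·3 + -1·0 + -1·-4 = 3
  a_5 = 1·3 + 0·-1 + -1·3 + -1·0 = 0
  a_6 = 1·0 + 0·3 + -1·-1 + -1·3 = -2
  a_7 = 1·-2 + 0·0 + -1·3 + -1·-1 = -4
  a_8 = 1·-4 + 0·-2 + -1·0 + -1·3 = -7
  a_9 = 1·-7 + 0·-4 + -1·-2 + -1·0 = -5
  a_10 = 1·-5 + 0·-7 + -1·-4 + -1·-2 = 1
  a_11 = 1·1 + 0·-5 + -1·-7 + -1·-4 = 12
  a_12 = 1·12 + 0·1 + -1·-5 + -1·-7 = 24

1,0,-1,-1 ; 24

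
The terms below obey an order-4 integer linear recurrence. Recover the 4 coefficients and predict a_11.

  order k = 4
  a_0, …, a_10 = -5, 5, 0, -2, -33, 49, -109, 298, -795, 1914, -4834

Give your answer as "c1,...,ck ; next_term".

  a_4 = -1·-2 + 2·0 + -3·5 + 4·-5 = -33
  a_5 = -1·-33 + 2·-2 + -3·0 + 4·5 = 49
  a_6 = -1·49 + 2·-33 + -3·-2 + 4·0 = -109
  a_7 = -1·-109 + 2·49 + -3·-33 + 4·-2 = 298
  a_8 = -1·298 + 2·-109 + -3·49 + 4·-33 = -795
  a_9 = -1·-795 + 2·298 + -3·-109 + 4·49 = 1914
  a_10 = -1·1914 + 2·-795 + -3·298 + 4·-109 = -4834
  a_11 = -1·-4834 + 2·1914 + -3·-795 + 4·298 = 12239

-1,2,-3,4 ; 12239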